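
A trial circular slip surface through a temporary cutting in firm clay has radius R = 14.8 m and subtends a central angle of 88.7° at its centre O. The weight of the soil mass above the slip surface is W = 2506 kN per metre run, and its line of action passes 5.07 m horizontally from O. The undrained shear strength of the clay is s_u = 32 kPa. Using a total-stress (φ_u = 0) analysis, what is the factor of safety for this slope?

Taking moments about the centre O, the resisting moment is provided by the undrained shear strength acting along the arc:
Arc length L_a = R·θ = 14.8·(88.7°·π/180) = 14.8·1.5481 = 22.91 m
M_R = s_u·L_a·R = 32·22.91·14.8 = 10851.1 kN·m/m
M_D = W·d = 2506·5.07 = 12705.4 kN·m/m
FS = M_R / M_D = 10851.1 / 12705.4 = 0.854

FS = 0.85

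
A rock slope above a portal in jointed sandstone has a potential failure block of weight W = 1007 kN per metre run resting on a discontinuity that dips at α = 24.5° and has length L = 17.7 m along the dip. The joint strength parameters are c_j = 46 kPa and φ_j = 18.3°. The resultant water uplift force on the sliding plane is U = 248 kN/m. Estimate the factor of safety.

FS = 2.48

Resolving the block weight along and normal to the plane and applying the Mohr–Coulomb strength on the joint:
N' = W cosα − U = 1007·cos24.5° − 248 = 668.3 kN/m
Driving force T = W sinα = 1007·sin24.5° = 417.6 kN/m
Resisting force R = c_j·L + N'·tanφ_j = 46·17.7 + 668.3·tan18.3° = 814.2 + 221.0 = 1035.2 kN/m
FS = R / T = 1035.2 / 417.6 = 2.479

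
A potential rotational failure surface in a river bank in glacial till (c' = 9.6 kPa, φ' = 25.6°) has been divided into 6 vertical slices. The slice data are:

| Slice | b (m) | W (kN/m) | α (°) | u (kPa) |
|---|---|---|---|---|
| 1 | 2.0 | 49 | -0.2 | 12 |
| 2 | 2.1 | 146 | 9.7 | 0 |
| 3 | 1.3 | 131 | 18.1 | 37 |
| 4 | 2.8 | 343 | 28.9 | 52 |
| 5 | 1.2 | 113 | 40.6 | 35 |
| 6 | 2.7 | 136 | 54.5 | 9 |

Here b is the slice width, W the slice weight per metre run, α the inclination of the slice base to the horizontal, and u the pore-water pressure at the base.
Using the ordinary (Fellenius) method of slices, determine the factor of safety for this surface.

Ordinary method of slices: FS = Σ[c'·Δl_i + (W_i cosα_i − u_i·Δl_i)·tanφ'] / Σ W_i sinα_i, with Δl_i = b_i / cosα_i.
Slice 1: Δl = 2.0/cos(-0.2°) = 2.000 m; N'_1 = 49·cos(-0.2°) − 12·2.000 = 25.0; c'Δl = 19.20; W sinα = -0.2
Slice 2: Δl = 2.1/cos9.7° = 2.130 m; N'_2 = 146·cos9.7° − 0·2.130 = 143.9; c'Δl = 20.45; W sinα = 24.6
Slice 3: Δl = 1.3/cos18.1° = 1.368 m; N'_3 = 131·cos18.1° − 37·1.368 = 73.9; c'Δl = 13.13; W sinα = 40.7
Slice 4: Δl = 2.8/cos28.9° = 3.198 m; N'_4 = 343·cos28.9° − 52·3.198 = 134.0; c'Δl = 30.70; W sinα = 165.8
Slice 5: Δl = 1.2/cos40.6° = 1.580 m; N'_5 = 113·cos40.6° − 35·1.580 = 30.5; c'Δl = 15.17; W sinα = 73.5
Slice 6: Δl = 2.7/cos54.5° = 4.650 m; N'_6 = 136·cos54.5° − 9·4.650 = 37.1; c'Δl = 44.64; W sinα = 110.7
Σc'Δl = 143.3 kN/m; ΣN' = 444.4 kN/m; ΣW sinα = 415.2 kN/m
Resisting = 143.3 + 444.4·tan25.6° = 143.3 + 212.9 = 356.2 kN/m
FS = 356.2 / 415.2 = 0.858

FS = 0.86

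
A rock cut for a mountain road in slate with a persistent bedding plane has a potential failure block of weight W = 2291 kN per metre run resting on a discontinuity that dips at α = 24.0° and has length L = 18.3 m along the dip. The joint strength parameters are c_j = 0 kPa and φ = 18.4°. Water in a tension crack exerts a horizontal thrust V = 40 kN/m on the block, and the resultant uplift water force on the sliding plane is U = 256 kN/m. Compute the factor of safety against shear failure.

Resolving the block weight along and normal to the plane and applying the Mohr–Coulomb strength on the joint:
N' = W cosα − U − V sinα = 2291·cos24.0° − 256 − 40·sin24.0° = 1820.7 kN/m
Driving force T = W sinα + V cosα = 2291·sin24.0° + 40·cos24.0° = 968.4 kN/m
Resisting force R = c_j·L + N'·tanφ = 0·18.3 + 1820.7·tan18.4° = 0.0 + 605.7 = 605.7 kN/m
FS = R / T = 605.7 / 968.4 = 0.625

FS = 0.63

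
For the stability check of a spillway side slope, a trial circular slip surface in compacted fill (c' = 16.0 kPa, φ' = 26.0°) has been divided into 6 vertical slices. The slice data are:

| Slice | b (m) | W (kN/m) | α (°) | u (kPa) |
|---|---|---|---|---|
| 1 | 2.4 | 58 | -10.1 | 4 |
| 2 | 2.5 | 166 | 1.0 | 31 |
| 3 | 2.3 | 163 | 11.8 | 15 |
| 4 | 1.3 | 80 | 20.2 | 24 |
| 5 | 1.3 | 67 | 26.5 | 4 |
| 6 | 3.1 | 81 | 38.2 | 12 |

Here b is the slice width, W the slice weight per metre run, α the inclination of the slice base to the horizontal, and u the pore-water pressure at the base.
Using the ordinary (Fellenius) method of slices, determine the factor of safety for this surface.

Ordinary method of slices: FS = Σ[c'·Δl_i + (W_i cosα_i − u_i·Δl_i)·tanφ'] / Σ W_i sinα_i, with Δl_i = b_i / cosα_i.
Slice 1: Δl = 2.4/cos(-10.1°) = 2.438 m; N'_1 = 58·cos(-10.1°) − 4·2.438 = 47.4; c'Δl = 39.00; W sinα = -10.2
Slice 2: Δl = 2.5/cos1.0° = 2.500 m; N'_2 = 166·cos1.0° − 31·2.500 = 88.5; c'Δl = 40.01; W sinα = 2.9
Slice 3: Δl = 2.3/cos11.8° = 2.350 m; N'_3 = 163·cos11.8° − 15·2.350 = 124.3; c'Δl = 37.59; W sinα = 33.3
Slice 4: Δl = 1.3/cos20.2° = 1.385 m; N'_4 = 80·cos20.2° − 24·1.385 = 41.8; c'Δl = 22.16; W sinα = 27.6
Slice 5: Δl = 1.3/cos26.5° = 1.453 m; N'_5 = 67·cos26.5° − 4·1.453 = 54.2; c'Δl = 23.24; W sinα = 29.9
Slice 6: Δl = 3.1/cos38.2° = 3.945 m; N'_6 = 81·cos38.2° − 12·3.945 = 16.3; c'Δl = 63.12; W sinα = 50.1
Σc'Δl = 225.1 kN/m; ΣN' = 372.4 kN/m; ΣW sinα = 133.7 kN/m
Resisting = 225.1 + 372.4·tan26.0° = 225.1 + 181.6 = 406.8 kN/m
FS = 406.8 / 133.7 = 3.043

FS = 3.04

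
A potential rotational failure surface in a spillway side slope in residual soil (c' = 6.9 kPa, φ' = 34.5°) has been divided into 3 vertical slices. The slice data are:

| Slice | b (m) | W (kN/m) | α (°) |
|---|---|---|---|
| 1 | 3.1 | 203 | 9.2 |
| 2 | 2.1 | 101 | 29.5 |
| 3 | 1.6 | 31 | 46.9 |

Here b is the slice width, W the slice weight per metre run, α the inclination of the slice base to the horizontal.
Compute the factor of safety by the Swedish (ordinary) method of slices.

FS = 2.55

Ordinary method of slices: FS = Σ[c'·Δl_i + (W_i cosα_i)·tanφ'] / Σ W_i sinα_i, with Δl_i = b_i / cosα_i.
Slice 1: Δl = 3.1/cos9.2° = 3.140 m; N'_1 = 203·cos9.2° = 200.4; c'Δl = 21.67; W sinα = 32.5
Slice 2: Δl = 2.1/cos29.5° = 2.413 m; N'_2 = 101·cos29.5° = 87.9; c'Δl = 16.65; W sinα = 49.7
Slice 3: Δl = 1.6/cos46.9° = 2.342 m; N'_3 = 31·cos46.9° = 21.2; c'Δl = 16.16; W sinα = 22.6
Σc'Δl = 54.5 kN/m; ΣN' = 309.5 kN/m; ΣW sinα = 104.8 kN/m
Resisting = 54.5 + 309.5·tan34.5° = 54.5 + 212.7 = 267.2 kN/m
FS = 267.2 / 104.8 = 2.549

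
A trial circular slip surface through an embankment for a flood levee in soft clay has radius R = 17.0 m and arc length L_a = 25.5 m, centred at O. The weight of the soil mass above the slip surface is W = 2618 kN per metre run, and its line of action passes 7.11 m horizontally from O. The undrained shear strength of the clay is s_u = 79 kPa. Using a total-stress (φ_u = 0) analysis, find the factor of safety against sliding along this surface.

Taking moments about the centre O, the resisting moment is provided by the undrained shear strength acting along the arc:
M_R = s_u·L_a·R = 79·25.50·17.0 = 34246.5 kN·m/m
M_D = W·d = 2618·7.11 = 18614.0 kN·m/m
FS = M_R / M_D = 34246.5 / 18614.0 = 1.840

FS = 1.84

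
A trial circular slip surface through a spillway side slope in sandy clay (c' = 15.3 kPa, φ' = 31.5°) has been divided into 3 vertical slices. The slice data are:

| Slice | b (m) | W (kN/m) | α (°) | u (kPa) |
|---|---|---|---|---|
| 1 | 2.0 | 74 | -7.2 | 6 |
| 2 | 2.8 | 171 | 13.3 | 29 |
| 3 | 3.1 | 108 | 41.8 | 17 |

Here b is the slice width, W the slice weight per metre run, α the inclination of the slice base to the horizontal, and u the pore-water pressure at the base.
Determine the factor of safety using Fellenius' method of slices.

Ordinary method of slices: FS = Σ[c'·Δl_i + (W_i cosα_i − u_i·Δl_i)·tanφ'] / Σ W_i sinα_i, with Δl_i = b_i / cosα_i.
Slice 1: Δl = 2.0/cos(-7.2°) = 2.016 m; N'_1 = 74·cos(-7.2°) − 6·2.016 = 61.3; c'Δl = 30.84; W sinα = -9.3
Slice 2: Δl = 2.8/cos13.3° = 2.877 m; N'_2 = 171·cos13.3° − 29·2.877 = 83.0; c'Δl = 44.02; W sinα = 39.3
Slice 3: Δl = 3.1/cos41.8° = 4.158 m; N'_3 = 108·cos41.8° − 17·4.158 = 9.8; c'Δl = 63.62; W sinα = 72.0
Σc'Δl = 138.5 kN/m; ΣN' = 154.1 kN/m; ΣW sinα = 102.0 kN/m
Resisting = 138.5 + 154.1·tan31.5° = 138.5 + 94.4 = 232.9 kN/m
FS = 232.9 / 102.0 = 2.283

FS = 2.28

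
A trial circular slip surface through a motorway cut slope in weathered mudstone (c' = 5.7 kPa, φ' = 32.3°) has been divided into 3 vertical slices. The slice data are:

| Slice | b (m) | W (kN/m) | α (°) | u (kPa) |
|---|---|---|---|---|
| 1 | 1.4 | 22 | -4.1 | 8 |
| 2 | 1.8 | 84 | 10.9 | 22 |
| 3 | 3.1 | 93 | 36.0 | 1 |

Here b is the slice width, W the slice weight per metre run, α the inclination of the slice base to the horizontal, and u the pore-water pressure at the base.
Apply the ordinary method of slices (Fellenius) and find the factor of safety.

FS = 1.72

Ordinary method of slices: FS = Σ[c'·Δl_i + (W_i cosα_i − u_i·Δl_i)·tanφ'] / Σ W_i sinα_i, with Δl_i = b_i / cosα_i.
Slice 1: Δl = 1.4/cos(-4.1°) = 1.404 m; N'_1 = 22·cos(-4.1°) − 8·1.404 = 10.7; c'Δl = 8.00; W sinα = -1.6
Slice 2: Δl = 1.8/cos10.9° = 1.833 m; N'_2 = 84·cos10.9° − 22·1.833 = 42.2; c'Δl = 10.45; W sinα = 15.9
Slice 3: Δl = 3.1/cos36.0° = 3.832 m; N'_3 = 93·cos36.0° − 1·3.832 = 71.4; c'Δl = 21.84; W sinα = 54.7
Σc'Δl = 40.3 kN/m; ΣN' = 124.3 kN/m; ΣW sinα = 69.0 kN/m
Resisting = 40.3 + 124.3·tan32.3° = 40.3 + 78.6 = 118.9 kN/m
FS = 118.9 / 69.0 = 1.723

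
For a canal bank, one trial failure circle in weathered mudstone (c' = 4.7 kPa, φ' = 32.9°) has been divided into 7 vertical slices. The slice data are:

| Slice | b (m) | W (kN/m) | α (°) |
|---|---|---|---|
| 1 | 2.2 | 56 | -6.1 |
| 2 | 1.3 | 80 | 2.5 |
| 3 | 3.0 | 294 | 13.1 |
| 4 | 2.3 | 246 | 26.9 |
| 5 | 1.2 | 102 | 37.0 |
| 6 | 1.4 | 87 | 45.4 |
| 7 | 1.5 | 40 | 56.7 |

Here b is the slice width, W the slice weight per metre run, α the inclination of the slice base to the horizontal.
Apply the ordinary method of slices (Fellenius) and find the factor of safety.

FS = 1.79

Ordinary method of slices: FS = Σ[c'·Δl_i + (W_i cosα_i)·tanφ'] / Σ W_i sinα_i, with Δl_i = b_i / cosα_i.
Slice 1: Δl = 2.2/cos(-6.1°) = 2.213 m; N'_1 = 56·cos(-6.1°) = 55.7; c'Δl = 10.40; W sinα = -6.0
Slice 2: Δl = 1.3/cos2.5° = 1.301 m; N'_2 = 80·cos2.5° = 79.9; c'Δl = 6.12; W sinα = 3.5
Slice 3: Δl = 3.0/cos13.1° = 3.080 m; N'_3 = 294·cos13.1° = 286.3; c'Δl = 14.48; W sinα = 66.6
Slice 4: Δl = 2.3/cos26.9° = 2.579 m; N'_4 = 246·cos26.9° = 219.4; c'Δl = 12.12; W sinα = 111.3
Slice 5: Δl = 1.2/cos37.0° = 1.503 m; N'_5 = 102·cos37.0° = 81.5; c'Δl = 7.06; W sinα = 61.4
Slice 6: Δl = 1.4/cos45.4° = 1.994 m; N'_6 = 87·cos45.4° = 61.1; c'Δl = 9.37; W sinα = 61.9
Slice 7: Δl = 1.5/cos56.7° = 2.732 m; N'_7 = 40·cos56.7° = 22.0; c'Δl = 12.84; W sinα = 33.4
Σc'Δl = 72.4 kN/m; ΣN' = 805.8 kN/m; ΣW sinα = 332.2 kN/m
Resisting = 72.4 + 805.8·tan32.9° = 72.4 + 521.3 = 593.7 kN/m
FS = 593.7 / 332.2 = 1.787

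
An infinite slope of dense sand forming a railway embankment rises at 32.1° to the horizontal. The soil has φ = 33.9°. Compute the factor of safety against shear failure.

FS = 1.07

For a dry cohesionless infinite slope the factor of safety is FS = tanφ / tanβ.
FS = tan33.9° / tan32.1° = 0.6720 / 0.6273 = 1.071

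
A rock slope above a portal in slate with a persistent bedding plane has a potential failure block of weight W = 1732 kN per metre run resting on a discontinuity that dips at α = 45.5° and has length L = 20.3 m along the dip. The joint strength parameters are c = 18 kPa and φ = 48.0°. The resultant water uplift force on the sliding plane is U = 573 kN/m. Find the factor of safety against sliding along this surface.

FS = 0.87

Resolving the block weight along and normal to the plane and applying the Mohr–Coulomb strength on the joint:
N' = W cosα − U = 1732·cos45.5° − 573 = 641.0 kN/m
Driving force T = W sinα = 1732·sin45.5° = 1235.3 kN/m
Resisting force R = c·L + N'·tanφ = 18·20.3 + 641.0·tan48.0° = 365.4 + 711.9 = 1077.3 kN/m
FS = R / T = 1077.3 / 1235.3 = 0.872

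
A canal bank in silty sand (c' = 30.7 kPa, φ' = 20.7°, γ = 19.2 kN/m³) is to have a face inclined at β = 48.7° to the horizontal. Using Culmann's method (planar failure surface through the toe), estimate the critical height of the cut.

Culmann's analysis gives the critical failure plane at α_cr = (β + φ')/2 = (48.7 + 20.7)/2 = 34.7°, and the critical height
H_c = (4c'/γ) · sinβ cosφ' / [1 − cos(β − φ')]
    = (4·30.7/19.2) · sin48.7°·cos20.7° / [1 − cos(28.0°)]
    = 6.396 · 0.7513·0.9354 / [1 − 0.8829]
    = 6.396 · 0.7028 / 0.1171
    = 38.40 m

H_c = 38.40 m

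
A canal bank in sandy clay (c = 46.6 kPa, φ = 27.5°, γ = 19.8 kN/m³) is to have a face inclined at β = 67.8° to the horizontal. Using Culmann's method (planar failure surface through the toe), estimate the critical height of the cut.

Culmann's analysis gives the critical failure plane at α_cr = (β + φ)/2 = (67.8 + 27.5)/2 = 47.6°, and the critical height
H_c = (4c/γ) · sinβ cosφ / [1 − cos(β − φ)]
    = (4·46.6/19.8) · sin67.8°·cos27.5° / [1 − cos(40.3°)]
    = 9.414 · 0.9259·0.8870 / [1 − 0.7627]
    = 9.414 · 0.8213 / 0.2373
    = 32.58 m

H_c = 32.58 m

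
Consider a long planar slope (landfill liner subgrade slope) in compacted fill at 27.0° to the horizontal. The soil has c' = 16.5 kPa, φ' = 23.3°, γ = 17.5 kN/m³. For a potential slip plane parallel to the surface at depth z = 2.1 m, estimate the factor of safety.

For an infinite slope with a slip plane parallel to the surface (no pore pressure): FS = [c' + γz cos²β tanφ'] / [γz sinβ cosβ].
γz = 17.5·2.1 = 36.75 kN/m²
Numerator = 16.5 + 36.75·cos²27.0°·tan23.3° = 16.5 + 36.75·0.7939·0.4307 = 29.065 kPa
Denominator = 36.75·sin27.0°·cos27.0° = 36.75·0.4540·0.8910 = 14.866 kPa
FS = 29.065 / 14.866 = 1.955

FS = 1.96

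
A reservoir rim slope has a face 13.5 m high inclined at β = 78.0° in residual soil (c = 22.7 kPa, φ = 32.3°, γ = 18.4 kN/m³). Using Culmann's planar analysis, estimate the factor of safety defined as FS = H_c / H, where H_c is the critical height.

FS = 1.00

H_c = (4c/γ) · sinβ cosφ / [1 − cos(β − φ)]
    = (4·22.7/18.4) · sin78.0°·cos32.3° / [1 − cos45.7°]
    = 4.935 · 0.8268 / 0.3016 = 13.53 m
FS = H_c / H = 13.53 / 13.5 = 1.002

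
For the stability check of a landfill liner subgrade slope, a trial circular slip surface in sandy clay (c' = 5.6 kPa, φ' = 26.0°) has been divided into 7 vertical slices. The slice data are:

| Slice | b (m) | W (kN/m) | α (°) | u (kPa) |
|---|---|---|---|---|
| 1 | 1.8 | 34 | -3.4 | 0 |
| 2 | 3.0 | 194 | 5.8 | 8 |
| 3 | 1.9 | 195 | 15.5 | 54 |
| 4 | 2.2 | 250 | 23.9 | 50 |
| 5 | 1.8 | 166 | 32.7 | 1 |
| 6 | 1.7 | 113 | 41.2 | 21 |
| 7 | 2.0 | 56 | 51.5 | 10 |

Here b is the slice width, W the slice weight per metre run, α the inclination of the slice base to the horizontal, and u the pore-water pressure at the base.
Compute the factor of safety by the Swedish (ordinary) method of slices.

Ordinary method of slices: FS = Σ[c'·Δl_i + (W_i cosα_i − u_i·Δl_i)·tanφ'] / Σ W_i sinα_i, with Δl_i = b_i / cosα_i.
Slice 1: Δl = 1.8/cos(-3.4°) = 1.803 m; N'_1 = 34·cos(-3.4°) − 0·1.803 = 33.9; c'Δl = 10.10; W sinα = -2.0
Slice 2: Δl = 3.0/cos5.8° = 3.015 m; N'_2 = 194·cos5.8° − 8·3.015 = 168.9; c'Δl = 16.89; W sinα = 19.6
Slice 3: Δl = 1.9/cos15.5° = 1.972 m; N'_3 = 195·cos15.5° − 54·1.972 = 81.4; c'Δl = 11.04; W sinα = 52.1
Slice 4: Δl = 2.2/cos23.9° = 2.406 m; N'_4 = 250·cos23.9° − 50·2.406 = 108.2; c'Δl = 13.48; W sinα = 101.3
Slice 5: Δl = 1.8/cos32.7° = 2.139 m; N'_5 = 166·cos32.7° − 1·2.139 = 137.6; c'Δl = 11.98; W sinα = 89.7
Slice 6: Δl = 1.7/cos41.2° = 2.259 m; N'_6 = 113·cos41.2° − 21·2.259 = 37.6; c'Δl = 12.65; W sinα = 74.4
Slice 7: Δl = 2.0/cos51.5° = 3.213 m; N'_7 = 56·cos51.5° − 10·3.213 = 2.7; c'Δl = 17.99; W sinα = 43.8
Σc'Δl = 94.1 kN/m; ΣN' = 570.4 kN/m; ΣW sinα = 378.9 kN/m
Resisting = 94.1 + 570.4·tan26.0° = 94.1 + 278.2 = 372.3 kN/m
FS = 372.3 / 378.9 = 0.983

FS = 0.98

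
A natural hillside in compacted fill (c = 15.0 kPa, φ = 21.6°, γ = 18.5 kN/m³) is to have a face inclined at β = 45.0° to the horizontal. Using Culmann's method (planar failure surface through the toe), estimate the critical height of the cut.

Culmann's analysis gives the critical failure plane at α_cr = (β + φ)/2 = (45.0 + 21.6)/2 = 33.3°, and the critical height
H_c = (4c/γ) · sinβ cosφ / [1 − cos(β − φ)]
    = (4·15.0/18.5) · sin45.0°·cos21.6° / [1 − cos(23.4°)]
    = 3.243 · 0.7071·0.9298 / [1 − 0.9178]
    = 3.243 · 0.6575 / 0.0822
    = 25.93 m

H_c = 25.93 m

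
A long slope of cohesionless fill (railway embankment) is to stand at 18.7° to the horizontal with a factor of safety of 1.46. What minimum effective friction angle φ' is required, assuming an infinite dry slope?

FS = tanφ'/tanβ ⇒ tanφ' = FS · tanβ = 1.46 · tan18.7° = 0.4942
φ' = arctan(0.4942) = 26.30°

φ' = 26.3°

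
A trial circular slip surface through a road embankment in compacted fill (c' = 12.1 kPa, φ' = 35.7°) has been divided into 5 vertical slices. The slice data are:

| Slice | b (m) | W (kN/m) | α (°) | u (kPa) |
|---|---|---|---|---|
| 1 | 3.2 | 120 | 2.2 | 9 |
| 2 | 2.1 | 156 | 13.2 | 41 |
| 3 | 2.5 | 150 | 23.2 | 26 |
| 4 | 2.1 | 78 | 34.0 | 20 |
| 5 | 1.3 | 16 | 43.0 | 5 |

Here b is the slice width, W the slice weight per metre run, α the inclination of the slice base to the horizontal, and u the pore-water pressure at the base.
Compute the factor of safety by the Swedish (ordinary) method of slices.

Ordinary method of slices: FS = Σ[c'·Δl_i + (W_i cosα_i − u_i·Δl_i)·tanφ'] / Σ W_i sinα_i, with Δl_i = b_i / cosα_i.
Slice 1: Δl = 3.2/cos2.2° = 3.202 m; N'_1 = 120·cos2.2° − 9·3.202 = 91.1; c'Δl = 38.75; W sinα = 4.6
Slice 2: Δl = 2.1/cos13.2° = 2.157 m; N'_2 = 156·cos13.2° − 41·2.157 = 63.4; c'Δl = 26.10; W sinα = 35.6
Slice 3: Δl = 2.5/cos23.2° = 2.720 m; N'_3 = 150·cos23.2° − 26·2.720 = 67.2; c'Δl = 32.91; W sinα = 59.1
Slice 4: Δl = 2.1/cos34.0° = 2.533 m; N'_4 = 78·cos34.0° − 20·2.533 = 14.0; c'Δl = 30.65; W sinα = 43.6
Slice 5: Δl = 1.3/cos43.0° = 1.778 m; N'_5 = 16·cos43.0° − 5·1.778 = 2.8; c'Δl = 21.51; W sinα = 10.9
Σc'Δl = 149.9 kN/m; ΣN' = 238.5 kN/m; ΣW sinα = 153.8 kN/m
Resisting = 149.9 + 238.5·tan35.7° = 149.9 + 171.4 = 321.3 kN/m
FS = 321.3 / 153.8 = 2.088

FS = 2.09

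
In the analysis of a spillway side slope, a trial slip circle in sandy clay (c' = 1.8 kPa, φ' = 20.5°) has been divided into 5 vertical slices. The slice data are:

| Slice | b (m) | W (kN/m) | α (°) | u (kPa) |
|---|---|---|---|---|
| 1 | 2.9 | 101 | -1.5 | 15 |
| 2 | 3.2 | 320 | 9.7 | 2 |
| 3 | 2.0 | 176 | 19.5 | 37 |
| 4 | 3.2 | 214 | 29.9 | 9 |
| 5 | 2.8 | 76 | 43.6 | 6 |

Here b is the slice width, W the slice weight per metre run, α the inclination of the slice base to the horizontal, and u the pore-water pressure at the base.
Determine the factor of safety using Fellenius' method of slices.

FS = 0.99

Ordinary method of slices: FS = Σ[c'·Δl_i + (W_i cosα_i − u_i·Δl_i)·tanφ'] / Σ W_i sinα_i, with Δl_i = b_i / cosα_i.
Slice 1: Δl = 2.9/cos(-1.5°) = 2.901 m; N'_1 = 101·cos(-1.5°) − 15·2.901 = 57.5; c'Δl = 5.22; W sinα = -2.6
Slice 2: Δl = 3.2/cos9.7° = 3.246 m; N'_2 = 320·cos9.7° − 2·3.246 = 308.9; c'Δl = 5.84; W sinα = 53.9
Slice 3: Δl = 2.0/cos19.5° = 2.122 m; N'_3 = 176·cos19.5° − 37·2.122 = 87.4; c'Δl = 3.82; W sinα = 58.8
Slice 4: Δl = 3.2/cos29.9° = 3.691 m; N'_4 = 214·cos29.9° − 9·3.691 = 152.3; c'Δl = 6.64; W sinα = 106.7
Slice 5: Δl = 2.8/cos43.6° = 3.866 m; N'_5 = 76·cos43.6° − 6·3.866 = 31.8; c'Δl = 6.96; W sinα = 52.4
Σc'Δl = 28.5 kN/m; ΣN' = 637.9 kN/m; ΣW sinα = 269.1 kN/m
Resisting = 28.5 + 637.9·tan20.5° = 28.5 + 238.5 = 267.0 kN/m
FS = 267.0 / 269.1 = 0.992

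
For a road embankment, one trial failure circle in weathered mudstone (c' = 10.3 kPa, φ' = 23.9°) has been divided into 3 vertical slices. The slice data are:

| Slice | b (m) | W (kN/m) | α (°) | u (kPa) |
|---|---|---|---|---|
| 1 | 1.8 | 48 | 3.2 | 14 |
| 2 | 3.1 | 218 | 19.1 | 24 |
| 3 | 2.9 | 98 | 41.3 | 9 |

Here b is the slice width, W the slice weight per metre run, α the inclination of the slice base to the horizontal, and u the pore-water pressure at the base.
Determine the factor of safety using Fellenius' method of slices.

Ordinary method of slices: FS = Σ[c'·Δl_i + (W_i cosα_i − u_i·Δl_i)·tanφ'] / Σ W_i sinα_i, with Δl_i = b_i / cosα_i.
Slice 1: Δl = 1.8/cos3.2° = 1.803 m; N'_1 = 48·cos3.2° − 14·1.803 = 22.7; c'Δl = 18.57; W sinα = 2.7
Slice 2: Δl = 3.1/cos19.1° = 3.281 m; N'_2 = 218·cos19.1° − 24·3.281 = 127.3; c'Δl = 33.79; W sinα = 71.3
Slice 3: Δl = 2.9/cos41.3° = 3.860 m; N'_3 = 98·cos41.3° − 9·3.860 = 38.9; c'Δl = 39.76; W sinα = 64.7
Σc'Δl = 92.1 kN/m; ΣN' = 188.8 kN/m; ΣW sinα = 138.7 kN/m
Resisting = 92.1 + 188.8·tan23.9° = 92.1 + 83.7 = 175.8 kN/m
FS = 175.8 / 138.7 = 1.268

FS = 1.27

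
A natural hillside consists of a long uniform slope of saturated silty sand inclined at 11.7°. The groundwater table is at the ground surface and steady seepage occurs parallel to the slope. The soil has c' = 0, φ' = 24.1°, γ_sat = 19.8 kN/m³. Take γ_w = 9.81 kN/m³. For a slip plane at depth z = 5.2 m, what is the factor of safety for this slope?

FS = 1.09

With seepage parallel to the slope and the water table at the surface, the effective normal stress on the slip plane uses the buoyant unit weight γ' = γ_sat − γ_w while the driving shear stress uses γ_sat:
FS = [c' + γ' z cos²β tanφ'] / [γ_sat z sinβ cosβ]
(For c' = 0 this reduces to FS = (γ'/γ_sat)·tanφ'/tanβ.)
γ' = 19.8 − 9.81 = 9.99 kN/m³
Numerator = 0.0 + 9.99·5.2·cos²11.7°·tan24.1° = 0.0 + 9.99·5.2·0.9589·0.4473 = 22.282 kPa
Denominator = 19.8·5.2·sin11.7°·cos11.7° = 19.8·5.2·0.2028·0.9792 = 20.445 kPa
FS = 22.282 / 20.445 = 1.090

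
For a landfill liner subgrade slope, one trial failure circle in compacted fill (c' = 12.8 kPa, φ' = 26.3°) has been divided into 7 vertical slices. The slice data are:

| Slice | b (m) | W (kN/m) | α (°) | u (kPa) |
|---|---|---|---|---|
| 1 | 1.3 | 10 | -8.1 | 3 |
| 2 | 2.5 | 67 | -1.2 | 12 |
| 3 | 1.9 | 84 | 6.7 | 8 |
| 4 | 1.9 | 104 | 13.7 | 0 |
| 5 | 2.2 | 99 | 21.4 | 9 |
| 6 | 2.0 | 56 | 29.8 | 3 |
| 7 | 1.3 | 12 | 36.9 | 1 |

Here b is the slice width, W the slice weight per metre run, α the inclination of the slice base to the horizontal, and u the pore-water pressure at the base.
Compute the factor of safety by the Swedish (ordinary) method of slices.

Ordinary method of slices: FS = Σ[c'·Δl_i + (W_i cosα_i − u_i·Δl_i)·tanφ'] / Σ W_i sinα_i, with Δl_i = b_i / cosα_i.
Slice 1: Δl = 1.3/cos(-8.1°) = 1.313 m; N'_1 = 10·cos(-8.1°) − 3·1.313 = 6.0; c'Δl = 16.81; W sinα = -1.4
Slice 2: Δl = 2.5/cos(-1.2°) = 2.501 m; N'_2 = 67·cos(-1.2°) − 12·2.501 = 37.0; c'Δl = 32.01; W sinα = -1.4
Slice 3: Δl = 1.9/cos6.7° = 1.913 m; N'_3 = 84·cos6.7° − 8·1.913 = 68.1; c'Δl = 24.49; W sinα = 9.8
Slice 4: Δl = 1.9/cos13.7° = 1.956 m; N'_4 = 104·cos13.7° − 0·1.956 = 101.0; c'Δl = 25.03; W sinα = 24.6
Slice 5: Δl = 2.2/cos21.4° = 2.363 m; N'_5 = 99·cos21.4° − 9·2.363 = 70.9; c'Δl = 30.25; W sinα = 36.1
Slice 6: Δl = 2.0/cos29.8° = 2.305 m; N'_6 = 56·cos29.8° − 3·2.305 = 41.7; c'Δl = 29.50; W sinα = 27.8
Slice 7: Δl = 1.3/cos36.9° = 1.626 m; N'_7 = 12·cos36.9° − 1·1.626 = 8.0; c'Δl = 20.81; W sinα = 7.2
Σc'Δl = 178.9 kN/m; ΣN' = 332.7 kN/m; ΣW sinα = 102.8 kN/m
Resisting = 178.9 + 332.7·tan26.3° = 178.9 + 164.4 = 343.3 kN/m
FS = 343.3 / 102.8 = 3.340

FS = 3.34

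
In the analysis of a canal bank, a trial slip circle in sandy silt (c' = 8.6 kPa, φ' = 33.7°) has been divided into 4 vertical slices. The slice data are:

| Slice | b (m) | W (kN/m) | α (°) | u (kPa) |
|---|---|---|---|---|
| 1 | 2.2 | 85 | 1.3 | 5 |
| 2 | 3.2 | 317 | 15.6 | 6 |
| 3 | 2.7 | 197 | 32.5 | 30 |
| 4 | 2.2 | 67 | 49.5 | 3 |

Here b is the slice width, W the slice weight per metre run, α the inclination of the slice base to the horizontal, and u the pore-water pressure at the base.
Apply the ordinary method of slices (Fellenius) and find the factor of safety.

FS = 1.69

Ordinary method of slices: FS = Σ[c'·Δl_i + (W_i cosα_i − u_i·Δl_i)·tanφ'] / Σ W_i sinα_i, with Δl_i = b_i / cosα_i.
Slice 1: Δl = 2.2/cos1.3° = 2.201 m; N'_1 = 85·cos1.3° − 5·2.201 = 74.0; c'Δl = 18.92; W sinα = 1.9
Slice 2: Δl = 3.2/cos15.6° = 3.322 m; N'_2 = 317·cos15.6° − 6·3.322 = 285.4; c'Δl = 28.57; W sinα = 85.2
Slice 3: Δl = 2.7/cos32.5° = 3.201 m; N'_3 = 197·cos32.5° − 30·3.201 = 70.1; c'Δl = 27.53; W sinα = 105.8
Slice 4: Δl = 2.2/cos49.5° = 3.387 m; N'_4 = 67·cos49.5° − 3·3.387 = 33.4; c'Δl = 29.13; W sinα = 50.9
Σc'Δl = 104.2 kN/m; ΣN' = 462.8 kN/m; ΣW sinα = 244.0 kN/m
Resisting = 104.2 + 462.8·tan33.7° = 104.2 + 308.7 = 412.8 kN/m
FS = 412.8 / 244.0 = 1.692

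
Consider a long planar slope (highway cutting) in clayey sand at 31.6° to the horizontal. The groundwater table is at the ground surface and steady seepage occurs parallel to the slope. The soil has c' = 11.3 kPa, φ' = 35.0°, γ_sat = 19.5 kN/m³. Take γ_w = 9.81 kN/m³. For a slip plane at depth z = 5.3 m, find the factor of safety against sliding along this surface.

FS = 0.81

With seepage parallel to the slope and the water table at the surface, the effective normal stress on the slip plane uses the buoyant unit weight γ' = γ_sat − γ_w while the driving shear stress uses γ_sat:
FS = [c' + γ' z cos²β tanφ'] / [γ_sat z sinβ cosβ]
γ' = 19.5 − 9.81 = 9.69 kN/m³
Numerator = 11.3 + 9.69·5.3·cos²31.6°·tan35.0° = 11.3 + 9.69·5.3·0.7254·0.7002 = 37.387 kPa
Denominator = 19.5·5.3·sin31.6°·cos31.6° = 19.5·5.3·0.5240·0.8517 = 46.124 kPa
FS = 37.387 / 46.124 = 0.811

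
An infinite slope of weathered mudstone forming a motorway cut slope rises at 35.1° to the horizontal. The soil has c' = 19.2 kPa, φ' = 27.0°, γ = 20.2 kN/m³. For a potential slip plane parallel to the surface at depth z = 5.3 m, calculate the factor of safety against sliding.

FS = 1.11

For an infinite slope with a slip plane parallel to the surface (no pore pressure): FS = [c' + γz cos²β tanφ'] / [γz sinβ cosβ].
γz = 20.2·5.3 = 107.06 kN/m²
Numerator = 19.2 + 107.06·cos²35.1°·tan27.0° = 19.2 + 107.06·0.6694·0.5095 = 55.714 kPa
Denominator = 107.06·sin35.1°·cos35.1° = 107.06·0.5750·0.8181 = 50.365 kPa
FS = 55.714 / 50.365 = 1.106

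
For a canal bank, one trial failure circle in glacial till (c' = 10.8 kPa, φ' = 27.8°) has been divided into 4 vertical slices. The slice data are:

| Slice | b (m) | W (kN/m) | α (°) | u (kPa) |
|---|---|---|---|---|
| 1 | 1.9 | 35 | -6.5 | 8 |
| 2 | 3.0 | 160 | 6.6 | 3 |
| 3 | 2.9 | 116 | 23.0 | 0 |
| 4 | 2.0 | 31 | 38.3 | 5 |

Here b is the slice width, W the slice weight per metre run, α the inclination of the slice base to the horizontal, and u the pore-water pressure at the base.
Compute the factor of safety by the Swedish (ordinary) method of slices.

FS = 3.38

Ordinary method of slices: FS = Σ[c'·Δl_i + (W_i cosα_i − u_i·Δl_i)·tanφ'] / Σ W_i sinα_i, with Δl_i = b_i / cosα_i.
Slice 1: Δl = 1.9/cos(-6.5°) = 1.912 m; N'_1 = 35·cos(-6.5°) − 8·1.912 = 19.5; c'Δl = 20.65; W sinα = -4.0
Slice 2: Δl = 3.0/cos6.6° = 3.020 m; N'_2 = 160·cos6.6° − 3·3.020 = 149.9; c'Δl = 32.62; W sinα = 18.4
Slice 3: Δl = 2.9/cos23.0° = 3.150 m; N'_3 = 116·cos23.0° − 0·3.150 = 106.8; c'Δl = 34.02; W sinα = 45.3
Slice 4: Δl = 2.0/cos38.3° = 2.548 m; N'_4 = 31·cos38.3° − 5·2.548 = 11.6; c'Δl = 27.52; W sinα = 19.2
Σc'Δl = 114.8 kN/m; ΣN' = 287.7 kN/m; ΣW sinα = 79.0 kN/m
Resisting = 114.8 + 287.7·tan27.8° = 114.8 + 151.7 = 266.5 kN/m
FS = 266.5 / 79.0 = 3.375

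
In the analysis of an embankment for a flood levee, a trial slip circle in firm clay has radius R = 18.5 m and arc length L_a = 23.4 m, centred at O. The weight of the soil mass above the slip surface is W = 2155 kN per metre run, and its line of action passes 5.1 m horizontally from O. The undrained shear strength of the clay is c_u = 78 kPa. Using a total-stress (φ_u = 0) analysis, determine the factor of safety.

Taking moments about the centre O, the resisting moment is provided by the undrained shear strength acting along the arc:
M_R = c_u·L_a·R = 78·23.40·18.5 = 33766.2 kN·m/m
M_D = W·d = 2155·5.1 = 10990.5 kN·m/m
FS = M_R / M_D = 33766.2 / 10990.5 = 3.072

FS = 3.07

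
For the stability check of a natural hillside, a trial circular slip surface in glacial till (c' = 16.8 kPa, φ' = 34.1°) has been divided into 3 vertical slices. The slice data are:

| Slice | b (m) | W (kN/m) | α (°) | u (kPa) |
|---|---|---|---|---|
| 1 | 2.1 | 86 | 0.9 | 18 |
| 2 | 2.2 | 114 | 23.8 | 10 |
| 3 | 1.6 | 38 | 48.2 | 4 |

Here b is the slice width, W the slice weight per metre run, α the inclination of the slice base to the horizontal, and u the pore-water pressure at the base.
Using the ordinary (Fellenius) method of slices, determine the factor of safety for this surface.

FS = 2.82

Ordinary method of slices: FS = Σ[c'·Δl_i + (W_i cosα_i − u_i·Δl_i)·tanφ'] / Σ W_i sinα_i, with Δl_i = b_i / cosα_i.
Slice 1: Δl = 2.1/cos0.9° = 2.100 m; N'_1 = 86·cos0.9° − 18·2.100 = 48.2; c'Δl = 35.28; W sinα = 1.4
Slice 2: Δl = 2.2/cos23.8° = 2.404 m; N'_2 = 114·cos23.8° − 10·2.404 = 80.3; c'Δl = 40.40; W sinα = 46.0
Slice 3: Δl = 1.6/cos48.2° = 2.400 m; N'_3 = 38·cos48.2° − 4·2.400 = 15.7; c'Δl = 40.33; W sinα = 28.3
Σc'Δl = 116.0 kN/m; ΣN' = 144.2 kN/m; ΣW sinα = 75.7 kN/m
Resisting = 116.0 + 144.2·tan34.1° = 116.0 + 97.6 = 213.6 kN/m
FS = 213.6 / 75.7 = 2.823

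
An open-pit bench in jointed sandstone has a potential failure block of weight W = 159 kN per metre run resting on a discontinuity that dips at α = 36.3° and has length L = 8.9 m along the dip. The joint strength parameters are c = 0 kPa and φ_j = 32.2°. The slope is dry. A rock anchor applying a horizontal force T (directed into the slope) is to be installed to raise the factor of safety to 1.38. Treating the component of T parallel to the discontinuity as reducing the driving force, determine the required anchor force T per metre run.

T = 33 kN/m

Resolving forces along and normal to the sliding plane, with the horizontal anchor force T adding T·sinα to the effective normal force and T·cosα acting up the plane against the driving force:
FS = [cL + (W cosα + T sinα) tanφ_j] / [W sinα − T cosα]
Without the anchor: N' = 128.1 kN/m, driving T_d = 94.1 kN/m, resisting R = 0·8.9 + 128.1·tan32.2° = 80.7 kN/m, FS = 0.86.
Setting FS = 1.38 and solving for T:
1.38·(94.1 − T cos36.3°) = 80.7 + T sin36.3°·tan32.2°
T·(sin36.3°·tan32.2° + 1.38·cos36.3°) = 1.38·94.1 − 80.7
T·(0.5920·0.6297 + 1.38·0.8059) = 129.9 − 80.7 = 49.2
T·1.4850 = 49.2
T = 33.1 kN/m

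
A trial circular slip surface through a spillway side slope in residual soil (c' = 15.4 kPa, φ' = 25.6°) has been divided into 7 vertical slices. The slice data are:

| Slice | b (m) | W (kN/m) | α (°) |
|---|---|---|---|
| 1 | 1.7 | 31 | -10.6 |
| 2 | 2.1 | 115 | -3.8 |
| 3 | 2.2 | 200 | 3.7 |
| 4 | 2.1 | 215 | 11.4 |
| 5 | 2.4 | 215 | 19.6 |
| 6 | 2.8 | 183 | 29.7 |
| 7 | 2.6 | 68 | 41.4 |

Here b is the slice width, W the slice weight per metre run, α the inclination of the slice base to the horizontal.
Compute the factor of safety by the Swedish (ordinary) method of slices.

FS = 2.93

Ordinary method of slices: FS = Σ[c'·Δl_i + (W_i cosα_i)·tanφ'] / Σ W_i sinα_i, with Δl_i = b_i / cosα_i.
Slice 1: Δl = 1.7/cos(-10.6°) = 1.730 m; N'_1 = 31·cos(-10.6°) = 30.5; c'Δl = 26.63; W sinα = -5.7
Slice 2: Δl = 2.1/cos(-3.8°) = 2.105 m; N'_2 = 115·cos(-3.8°) = 114.7; c'Δl = 32.41; W sinα = -7.6
Slice 3: Δl = 2.2/cos3.7° = 2.205 m; N'_3 = 200·cos3.7° = 199.6; c'Δl = 33.95; W sinα = 12.9
Slice 4: Δl = 2.1/cos11.4° = 2.142 m; N'_4 = 215·cos11.4° = 210.8; c'Δl = 32.99; W sinα = 42.5
Slice 5: Δl = 2.4/cos19.6° = 2.548 m; N'_5 = 215·cos19.6° = 202.5; c'Δl = 39.23; W sinα = 72.1
Slice 6: Δl = 2.8/cos29.7° = 3.223 m; N'_6 = 183·cos29.7° = 159.0; c'Δl = 49.64; W sinα = 90.7
Slice 7: Δl = 2.6/cos41.4° = 3.466 m; N'_7 = 68·cos41.4° = 51.0; c'Δl = 53.38; W sinα = 45.0
Σc'Δl = 268.2 kN/m; ΣN' = 968.1 kN/m; ΣW sinα = 249.8 kN/m
Resisting = 268.2 + 968.1·tan25.6° = 268.2 + 463.8 = 732.1 kN/m
FS = 732.1 / 249.8 = 2.930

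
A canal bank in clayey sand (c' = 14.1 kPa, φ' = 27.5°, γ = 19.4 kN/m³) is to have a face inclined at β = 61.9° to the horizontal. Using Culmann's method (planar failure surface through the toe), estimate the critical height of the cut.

H_c = 13.01 m

Culmann's analysis gives the critical failure plane at α_cr = (β + φ')/2 = (61.9 + 27.5)/2 = 44.7°, and the critical height
H_c = (4c'/γ) · sinβ cosφ' / [1 − cos(β − φ')]
    = (4·14.1/19.4) · sin61.9°·cos27.5° / [1 − cos(34.4°)]
    = 2.907 · 0.8821·0.8870 / [1 − 0.8251]
    = 2.907 · 0.7825 / 0.1749
    = 13.01 m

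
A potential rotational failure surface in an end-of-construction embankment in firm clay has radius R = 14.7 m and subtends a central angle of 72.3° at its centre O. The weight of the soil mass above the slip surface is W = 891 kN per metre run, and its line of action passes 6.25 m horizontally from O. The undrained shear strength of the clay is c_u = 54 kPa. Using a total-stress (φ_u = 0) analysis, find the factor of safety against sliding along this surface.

Taking moments about the centre O, the resisting moment is provided by the undrained shear strength acting along the arc:
Arc length L_a = R·θ = 14.7·(72.3°·π/180) = 14.7·1.2619 = 18.55 m
M_R = c_u·L_a·R = 54·18.55·14.7 = 14724.6 kN·m/m
M_D = W·d = 891·6.25 = 5568.8 kN·m/m
FS = M_R / M_D = 14724.6 / 5568.8 = 2.644

FS = 2.64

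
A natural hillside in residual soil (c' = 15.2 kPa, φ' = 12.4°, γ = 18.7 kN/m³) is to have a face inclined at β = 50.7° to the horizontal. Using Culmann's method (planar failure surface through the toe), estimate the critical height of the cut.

H_c = 11.42 m

Culmann's analysis gives the critical failure plane at α_cr = (β + φ')/2 = (50.7 + 12.4)/2 = 31.6°, and the critical height
H_c = (4c'/γ) · sinβ cosφ' / [1 − cos(β − φ')]
    = (4·15.2/18.7) · sin50.7°·cos12.4° / [1 − cos(38.3°)]
    = 3.251 · 0.7738·0.9767 / [1 − 0.7848]
    = 3.251 · 0.7558 / 0.2152
    = 11.42 m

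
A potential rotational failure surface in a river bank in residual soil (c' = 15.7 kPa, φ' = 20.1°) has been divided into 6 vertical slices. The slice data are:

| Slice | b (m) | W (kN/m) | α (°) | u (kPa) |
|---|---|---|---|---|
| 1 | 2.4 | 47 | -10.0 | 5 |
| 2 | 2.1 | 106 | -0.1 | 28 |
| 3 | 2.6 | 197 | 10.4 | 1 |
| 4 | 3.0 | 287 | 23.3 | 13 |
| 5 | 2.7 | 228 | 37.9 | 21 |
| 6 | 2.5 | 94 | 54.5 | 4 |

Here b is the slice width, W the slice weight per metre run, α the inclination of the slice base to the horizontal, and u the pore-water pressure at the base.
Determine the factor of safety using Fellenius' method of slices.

Ordinary method of slices: FS = Σ[c'·Δl_i + (W_i cosα_i − u_i·Δl_i)·tanφ'] / Σ W_i sinα_i, with Δl_i = b_i / cosα_i.
Slice 1: Δl = 2.4/cos(-10.0°) = 2.437 m; N'_1 = 47·cos(-10.0°) − 5·2.437 = 34.1; c'Δl = 38.26; W sinα = -8.2
Slice 2: Δl = 2.1/cos(-0.1°) = 2.100 m; N'_2 = 106·cos(-0.1°) − 28·2.100 = 47.2; c'Δl = 32.97; W sinα = -0.2
Slice 3: Δl = 2.6/cos10.4° = 2.643 m; N'_3 = 197·cos10.4° − 1·2.643 = 191.1; c'Δl = 41.50; W sinα = 35.6
Slice 4: Δl = 3.0/cos23.3° = 3.266 m; N'_4 = 287·cos23.3° − 13·3.266 = 221.1; c'Δl = 51.28; W sinα = 113.5
Slice 5: Δl = 2.7/cos37.9° = 3.422 m; N'_5 = 228·cos37.9° − 21·3.422 = 108.1; c'Δl = 53.72; W sinα = 140.1
Slice 6: Δl = 2.5/cos54.5° = 4.305 m; N'_6 = 94·cos54.5° − 4·4.305 = 37.4; c'Δl = 67.59; W sinα = 76.5
Σc'Δl = 285.3 kN/m; ΣN' = 639.0 kN/m; ΣW sinα = 357.3 kN/m
Resisting = 285.3 + 639.0·tan20.1° = 285.3 + 233.8 = 519.2 kN/m
FS = 519.2 / 357.3 = 1.453

FS = 1.45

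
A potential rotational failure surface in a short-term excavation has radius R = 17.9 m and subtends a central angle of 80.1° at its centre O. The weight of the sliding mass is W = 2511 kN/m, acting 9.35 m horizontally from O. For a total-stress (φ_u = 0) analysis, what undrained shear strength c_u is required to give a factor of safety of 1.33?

c_u = 69.7 kPa

FS = c_u·L_a·R / (W·d), so c_u = FS·W·d / (L_a·R).
Arc length L_a = R·θ = 17.9·(80.1°·π/180) = 17.9·1.3980 = 25.02 m
c_u = 1.33·2511·9.35 / (25.02·17.9) = 31225.5 / 447.94 = 69.71 kPa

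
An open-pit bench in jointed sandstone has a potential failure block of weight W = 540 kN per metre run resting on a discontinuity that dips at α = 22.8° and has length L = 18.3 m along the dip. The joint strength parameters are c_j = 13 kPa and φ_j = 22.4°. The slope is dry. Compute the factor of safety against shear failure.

Resolving the block weight along and normal to the plane and applying the Mohr–Coulomb strength on the joint:
N' = W cosα = 540·cos22.8° = 497.8 kN/m
Driving force T = W sinα = 540·sin22.8° = 209.3 kN/m
Resisting force R = c_j·L + N'·tanφ_j = 13·18.3 + 497.8·tan22.4° = 237.9 + 205.2 = 443.1 kN/m
FS = R / T = 443.1 / 209.3 = 2.117

FS = 2.12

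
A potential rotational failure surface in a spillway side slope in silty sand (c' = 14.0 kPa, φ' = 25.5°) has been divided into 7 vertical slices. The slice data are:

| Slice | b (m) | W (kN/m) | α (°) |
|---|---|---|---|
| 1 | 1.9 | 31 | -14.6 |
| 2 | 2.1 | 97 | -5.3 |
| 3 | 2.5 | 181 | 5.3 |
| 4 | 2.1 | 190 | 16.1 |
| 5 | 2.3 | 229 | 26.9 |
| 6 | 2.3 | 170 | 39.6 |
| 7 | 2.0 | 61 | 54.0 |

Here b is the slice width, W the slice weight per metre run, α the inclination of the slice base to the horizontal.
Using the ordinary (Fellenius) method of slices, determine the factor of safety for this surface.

Ordinary method of slices: FS = Σ[c'·Δl_i + (W_i cosα_i)·tanφ'] / Σ W_i sinα_i, with Δl_i = b_i / cosα_i.
Slice 1: Δl = 1.9/cos(-14.6°) = 1.963 m; N'_1 = 31·cos(-14.6°) = 30.0; c'Δl = 27.49; W sinα = -7.8
Slice 2: Δl = 2.1/cos(-5.3°) = 2.109 m; N'_2 = 97·cos(-5.3°) = 96.6; c'Δl = 29.53; W sinα = -9.0
Slice 3: Δl = 2.5/cos5.3° = 2.511 m; N'_3 = 181·cos5.3° = 180.2; c'Δl = 35.15; W sinα = 16.7
Slice 4: Δl = 2.1/cos16.1° = 2.186 m; N'_4 = 190·cos16.1° = 182.5; c'Δl = 30.60; W sinα = 52.7
Slice 5: Δl = 2.3/cos26.9° = 2.579 m; N'_5 = 229·cos26.9° = 204.2; c'Δl = 36.11; W sinα = 103.6
Slice 6: Δl = 2.3/cos39.6° = 2.985 m; N'_6 = 170·cos39.6° = 131.0; c'Δl = 41.79; W sinα = 108.4
Slice 7: Δl = 2.0/cos54.0° = 3.403 m; N'_7 = 61·cos54.0° = 35.9; c'Δl = 47.64; W sinα = 49.4
Σc'Δl = 248.3 kN/m; ΣN' = 860.4 kN/m; ΣW sinα = 314.0 kN/m
Resisting = 248.3 + 860.4·tan25.5° = 248.3 + 410.4 = 658.7 kN/m
FS = 658.7 / 314.0 = 2.098

FS = 2.10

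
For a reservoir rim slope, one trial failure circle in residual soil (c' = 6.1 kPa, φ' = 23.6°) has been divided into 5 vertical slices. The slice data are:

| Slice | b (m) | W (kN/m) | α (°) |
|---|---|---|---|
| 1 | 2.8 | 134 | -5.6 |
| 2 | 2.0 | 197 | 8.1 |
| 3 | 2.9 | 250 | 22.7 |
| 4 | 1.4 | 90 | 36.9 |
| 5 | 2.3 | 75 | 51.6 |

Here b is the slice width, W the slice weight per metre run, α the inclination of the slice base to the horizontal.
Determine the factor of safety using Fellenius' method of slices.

Ordinary method of slices: FS = Σ[c'·Δl_i + (W_i cosα_i)·tanφ'] / Σ W_i sinα_i, with Δl_i = b_i / cosα_i.
Slice 1: Δl = 2.8/cos(-5.6°) = 2.813 m; N'_1 = 134·cos(-5.6°) = 133.4; c'Δl = 17.16; W sinα = -13.1
Slice 2: Δl = 2.0/cos8.1° = 2.020 m; N'_2 = 197·cos8.1° = 195.0; c'Δl = 12.32; W sinα = 27.8
Slice 3: Δl = 2.9/cos22.7° = 3.144 m; N'_3 = 250·cos22.7° = 230.6; c'Δl = 19.18; W sinα = 96.5
Slice 4: Δl = 1.4/cos36.9° = 1.751 m; N'_4 = 90·cos36.9° = 72.0; c'Δl = 10.68; W sinα = 54.0
Slice 5: Δl = 2.3/cos51.6° = 3.703 m; N'_5 = 75·cos51.6° = 46.6; c'Δl = 22.59; W sinα = 58.8
Σc'Δl = 81.9 kN/m; ΣN' = 677.6 kN/m; ΣW sinα = 224.0 kN/m
Resisting = 81.9 + 677.6·tan23.6° = 81.9 + 296.0 = 378.0 kN/m
FS = 378.0 / 224.0 = 1.688

FS = 1.69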